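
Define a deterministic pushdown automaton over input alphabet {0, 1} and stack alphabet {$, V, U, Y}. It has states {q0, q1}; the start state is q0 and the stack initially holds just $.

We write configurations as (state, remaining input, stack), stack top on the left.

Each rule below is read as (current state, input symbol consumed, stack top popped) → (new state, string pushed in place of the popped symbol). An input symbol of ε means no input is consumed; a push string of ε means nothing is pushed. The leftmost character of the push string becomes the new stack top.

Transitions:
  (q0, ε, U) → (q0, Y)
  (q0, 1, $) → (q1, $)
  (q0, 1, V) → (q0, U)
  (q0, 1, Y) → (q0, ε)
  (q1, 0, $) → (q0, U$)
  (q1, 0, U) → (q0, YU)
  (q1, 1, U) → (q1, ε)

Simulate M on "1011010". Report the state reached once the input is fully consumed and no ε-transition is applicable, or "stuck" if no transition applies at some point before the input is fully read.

stuck

(q0, 1011010, $)
  read 1, top $: go to q1, push $ → (q1, 011010, $)
  read 0, top $: go to q0, push U$ → (q0, 11010, U$)
  ε-move, top U: go to q0, push Y → (q0, 11010, Y$)
  read 1, top Y: go to q0, push ε → (q0, 1010, $)
  read 1, top $: go to q1, push $ → (q1, 010, $)
  read 0, top $: go to q0, push U$ → (q0, 10, U$)
  ε-move, top U: go to q0, push Y → (q0, 10, Y$)
  read 1, top Y: go to q0, push ε → (q0, 0, $)
No transition for (q0, 0, top $); M blocks with input 0 remaining.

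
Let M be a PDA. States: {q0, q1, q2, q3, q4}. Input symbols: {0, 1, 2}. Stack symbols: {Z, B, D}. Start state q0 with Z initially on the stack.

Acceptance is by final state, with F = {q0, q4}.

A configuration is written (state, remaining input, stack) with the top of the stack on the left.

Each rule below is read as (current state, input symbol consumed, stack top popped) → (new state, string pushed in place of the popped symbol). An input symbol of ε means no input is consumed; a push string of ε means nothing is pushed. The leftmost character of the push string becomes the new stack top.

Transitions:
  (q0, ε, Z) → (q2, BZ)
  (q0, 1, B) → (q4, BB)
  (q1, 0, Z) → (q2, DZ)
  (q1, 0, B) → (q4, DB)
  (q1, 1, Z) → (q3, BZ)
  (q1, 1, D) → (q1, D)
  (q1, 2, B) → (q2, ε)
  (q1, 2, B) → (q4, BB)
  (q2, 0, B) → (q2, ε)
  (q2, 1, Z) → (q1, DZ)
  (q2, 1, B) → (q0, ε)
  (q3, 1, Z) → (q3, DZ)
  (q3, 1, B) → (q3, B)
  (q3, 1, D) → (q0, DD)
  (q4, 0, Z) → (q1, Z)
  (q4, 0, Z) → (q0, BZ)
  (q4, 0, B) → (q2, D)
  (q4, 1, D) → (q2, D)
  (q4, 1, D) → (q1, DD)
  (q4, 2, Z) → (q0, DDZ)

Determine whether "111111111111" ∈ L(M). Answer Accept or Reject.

One accepting computation: (q0, 111111111111, Z) ⊢ (q2, 111111111111, BZ) ⊢ (q0, 11111111111, Z) ⊢ (q2, 11111111111, BZ) ⊢ (q0, 1111111111, Z) ⊢ (q2, 1111111111, BZ) ⊢ (q0, 111111111, Z) ⊢ (q2, 111111111, BZ) ⊢ (q0, 11111111, Z) ⊢ (q2, 11111111, BZ) ⊢ (q0, 1111111, Z) ⊢ (q2, 1111111, BZ) ⊢ (q0, 111111, Z) ⊢ (q2, 111111, BZ) ⊢ (q0, 11111, Z) ⊢ (q2, 11111, BZ) ⊢ (q0, 1111, Z) ⊢ (q2, 1111, BZ) ⊢ (q0, 111, Z) ⊢ (q2, 111, BZ) ⊢ (q0, 11, Z) ⊢ (q2, 11, BZ) ⊢ (q0, 1, Z) ⊢ (q2, 1, BZ) ⊢ (q0, ε, Z)
All input consumed and state q0 ∈ F.

Accept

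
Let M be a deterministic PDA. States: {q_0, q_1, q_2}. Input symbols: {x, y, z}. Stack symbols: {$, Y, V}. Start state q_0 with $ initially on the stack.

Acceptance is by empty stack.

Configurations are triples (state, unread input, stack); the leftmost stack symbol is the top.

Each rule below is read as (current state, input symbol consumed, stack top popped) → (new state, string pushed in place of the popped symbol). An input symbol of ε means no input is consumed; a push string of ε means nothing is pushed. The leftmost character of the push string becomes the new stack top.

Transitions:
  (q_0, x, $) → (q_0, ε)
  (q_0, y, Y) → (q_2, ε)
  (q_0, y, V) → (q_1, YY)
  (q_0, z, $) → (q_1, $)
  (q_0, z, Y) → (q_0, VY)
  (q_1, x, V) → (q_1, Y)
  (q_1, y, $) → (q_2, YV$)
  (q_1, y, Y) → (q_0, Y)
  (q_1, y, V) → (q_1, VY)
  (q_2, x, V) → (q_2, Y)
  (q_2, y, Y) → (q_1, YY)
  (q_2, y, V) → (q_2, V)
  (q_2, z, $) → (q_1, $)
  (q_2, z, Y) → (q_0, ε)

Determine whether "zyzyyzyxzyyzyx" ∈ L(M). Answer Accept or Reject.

Reject

(q_0, zyzyyzyxzyyzyx, $)
  read z, top $: go to q_1, push $ → (q_1, yzyyzyxzyyzyx, $)
  read y, top $: go to q_2, push YV$ → (q_2, zyyzyxzyyzyx, YV$)
  read z, top Y: go to q_0, push ε → (q_0, yyzyxzyyzyx, V$)
  read y, top V: go to q_1, push YY → (q_1, yzyxzyyzyx, YY$)
  read y, top Y: go to q_0, push Y → (q_0, zyxzyyzyx, YY$)
  read z, top Y: go to q_0, push VY → (q_0, yxzyyzyx, VYY$)
  read y, top V: go to q_1, push YY → (q_1, xzyyzyx, YYYY$)
No transition applies at (q_1, xzyyzyx, YYYY$); input not fully consumed.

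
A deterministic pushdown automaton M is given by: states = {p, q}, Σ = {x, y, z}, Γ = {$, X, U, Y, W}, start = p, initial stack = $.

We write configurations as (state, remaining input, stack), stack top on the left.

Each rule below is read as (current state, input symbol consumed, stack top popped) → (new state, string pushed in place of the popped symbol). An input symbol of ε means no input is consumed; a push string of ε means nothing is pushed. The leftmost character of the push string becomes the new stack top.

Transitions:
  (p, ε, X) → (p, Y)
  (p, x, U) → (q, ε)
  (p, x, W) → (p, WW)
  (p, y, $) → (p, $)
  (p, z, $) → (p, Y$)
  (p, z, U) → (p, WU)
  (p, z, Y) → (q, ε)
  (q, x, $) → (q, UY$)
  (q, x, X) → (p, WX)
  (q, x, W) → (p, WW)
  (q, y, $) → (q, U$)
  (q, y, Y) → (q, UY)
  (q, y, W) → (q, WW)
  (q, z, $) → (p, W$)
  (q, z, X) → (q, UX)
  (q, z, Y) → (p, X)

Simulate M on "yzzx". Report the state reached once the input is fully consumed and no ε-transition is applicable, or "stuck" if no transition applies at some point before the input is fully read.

q

(p, yzzx, $) ⊢ (p, zzx, $) ⊢ (p, zx, Y$) ⊢ (q, x, $) ⊢ (q, ε, UY$)
All input consumed; M is in state q.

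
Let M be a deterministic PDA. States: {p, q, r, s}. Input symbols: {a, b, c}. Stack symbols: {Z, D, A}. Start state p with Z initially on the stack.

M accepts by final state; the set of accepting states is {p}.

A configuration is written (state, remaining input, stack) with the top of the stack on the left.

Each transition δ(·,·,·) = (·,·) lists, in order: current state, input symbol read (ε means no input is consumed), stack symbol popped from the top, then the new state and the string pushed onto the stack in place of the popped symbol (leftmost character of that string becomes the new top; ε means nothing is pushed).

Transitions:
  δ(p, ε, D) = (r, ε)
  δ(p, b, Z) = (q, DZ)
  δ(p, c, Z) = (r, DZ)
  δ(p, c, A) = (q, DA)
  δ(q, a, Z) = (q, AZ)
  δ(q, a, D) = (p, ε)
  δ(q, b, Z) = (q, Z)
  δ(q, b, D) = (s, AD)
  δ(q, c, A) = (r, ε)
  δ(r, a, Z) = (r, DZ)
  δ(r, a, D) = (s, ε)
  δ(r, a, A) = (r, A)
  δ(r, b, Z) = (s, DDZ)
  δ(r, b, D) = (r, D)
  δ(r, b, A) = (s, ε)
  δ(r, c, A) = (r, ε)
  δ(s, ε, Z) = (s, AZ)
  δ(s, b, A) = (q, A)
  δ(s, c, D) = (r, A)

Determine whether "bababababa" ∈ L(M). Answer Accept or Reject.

Accept

(p, bababababa, Z)
  read b, top Z: go to q, push DZ → (q, ababababa, DZ)
  read a, top D: go to p, push ε → (p, babababa, Z)
  read b, top Z: go to q, push DZ → (q, abababa, DZ)
  read a, top D: go to p, push ε → (p, bababa, Z)
  read b, top Z: go to q, push DZ → (q, ababa, DZ)
  read a, top D: go to p, push ε → (p, baba, Z)
  read b, top Z: go to q, push DZ → (q, aba, DZ)
  read a, top D: go to p, push ε → (p, ba, Z)
  read b, top Z: go to q, push DZ → (q, a, DZ)
  read a, top D: go to p, push ε → (p, ε, Z)
All input consumed; state p ∈ F.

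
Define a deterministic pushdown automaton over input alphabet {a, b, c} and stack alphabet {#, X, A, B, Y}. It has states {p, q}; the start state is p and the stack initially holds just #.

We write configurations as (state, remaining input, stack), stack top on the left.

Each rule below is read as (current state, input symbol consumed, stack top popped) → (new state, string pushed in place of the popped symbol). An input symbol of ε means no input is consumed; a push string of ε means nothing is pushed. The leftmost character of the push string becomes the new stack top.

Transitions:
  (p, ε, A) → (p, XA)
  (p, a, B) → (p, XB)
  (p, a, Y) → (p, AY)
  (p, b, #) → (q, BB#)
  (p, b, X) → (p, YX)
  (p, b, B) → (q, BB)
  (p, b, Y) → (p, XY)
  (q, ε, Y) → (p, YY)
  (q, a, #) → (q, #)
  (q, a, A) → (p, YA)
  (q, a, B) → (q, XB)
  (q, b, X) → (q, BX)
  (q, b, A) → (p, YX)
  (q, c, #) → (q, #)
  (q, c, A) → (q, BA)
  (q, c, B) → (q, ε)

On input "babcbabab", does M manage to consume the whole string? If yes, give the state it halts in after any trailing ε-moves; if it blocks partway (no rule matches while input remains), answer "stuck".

q

(p, babcbabab, #)
  read b, top #: go to q, push BB# → (q, abcbabab, BB#)
  read a, top B: go to q, push XB → (q, bcbabab, XBB#)
  read b, top X: go to q, push BX → (q, cbabab, BXBB#)
  read c, top B: go to q, push ε → (q, babab, XBB#)
  read b, top X: go to q, push BX → (q, abab, BXBB#)
  read a, top B: go to q, push XB → (q, bab, XBXBB#)
  read b, top X: go to q, push BX → (q, ab, BXBXBB#)
  read a, top B: go to q, push XB → (q, b, XBXBXBB#)
  read b, top X: go to q, push BX → (q, ε, BXBXBXBB#)
All input consumed; M is in state q.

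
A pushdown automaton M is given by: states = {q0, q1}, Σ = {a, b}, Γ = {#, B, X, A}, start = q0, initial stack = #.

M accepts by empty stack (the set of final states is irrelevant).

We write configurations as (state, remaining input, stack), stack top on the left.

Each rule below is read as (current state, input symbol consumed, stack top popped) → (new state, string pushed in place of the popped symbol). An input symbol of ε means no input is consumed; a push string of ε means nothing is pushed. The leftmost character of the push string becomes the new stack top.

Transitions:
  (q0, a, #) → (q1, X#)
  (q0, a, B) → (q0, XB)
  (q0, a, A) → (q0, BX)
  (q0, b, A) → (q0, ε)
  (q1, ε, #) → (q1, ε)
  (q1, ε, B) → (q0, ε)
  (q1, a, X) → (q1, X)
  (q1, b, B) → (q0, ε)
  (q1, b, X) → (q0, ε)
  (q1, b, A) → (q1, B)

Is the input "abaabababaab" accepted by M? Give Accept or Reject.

Reject

No computation consumes all input and empties the stack.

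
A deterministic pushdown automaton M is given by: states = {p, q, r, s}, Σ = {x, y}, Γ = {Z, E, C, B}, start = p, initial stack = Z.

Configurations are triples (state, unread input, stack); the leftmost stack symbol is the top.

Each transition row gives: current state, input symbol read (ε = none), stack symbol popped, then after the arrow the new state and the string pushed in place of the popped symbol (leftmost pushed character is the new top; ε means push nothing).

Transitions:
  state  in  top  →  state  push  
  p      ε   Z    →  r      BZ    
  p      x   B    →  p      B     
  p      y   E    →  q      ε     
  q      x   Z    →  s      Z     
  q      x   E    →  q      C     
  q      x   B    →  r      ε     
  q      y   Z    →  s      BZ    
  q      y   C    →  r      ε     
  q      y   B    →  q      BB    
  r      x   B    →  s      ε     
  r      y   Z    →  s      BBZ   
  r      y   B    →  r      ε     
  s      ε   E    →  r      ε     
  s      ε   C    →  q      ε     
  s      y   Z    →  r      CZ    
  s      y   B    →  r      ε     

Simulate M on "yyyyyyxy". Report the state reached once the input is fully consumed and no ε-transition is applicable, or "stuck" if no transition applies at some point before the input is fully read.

r

(p, yyyyyyxy, Z)
  ε-move, top Z: go to r, push BZ → (r, yyyyyyxy, BZ)
  read y, top B: go to r, push ε → (r, yyyyyxy, Z)
  read y, top Z: go to s, push BBZ → (s, yyyyxy, BBZ)
  read y, top B: go to r, push ε → (r, yyyxy, BZ)
  read y, top B: go to r, push ε → (r, yyxy, Z)
  read y, top Z: go to s, push BBZ → (s, yxy, BBZ)
  read y, top B: go to r, push ε → (r, xy, BZ)
  read x, top B: go to s, push ε → (s, y, Z)
  read y, top Z: go to r, push CZ → (r, ε, CZ)
All input consumed; M is in state r.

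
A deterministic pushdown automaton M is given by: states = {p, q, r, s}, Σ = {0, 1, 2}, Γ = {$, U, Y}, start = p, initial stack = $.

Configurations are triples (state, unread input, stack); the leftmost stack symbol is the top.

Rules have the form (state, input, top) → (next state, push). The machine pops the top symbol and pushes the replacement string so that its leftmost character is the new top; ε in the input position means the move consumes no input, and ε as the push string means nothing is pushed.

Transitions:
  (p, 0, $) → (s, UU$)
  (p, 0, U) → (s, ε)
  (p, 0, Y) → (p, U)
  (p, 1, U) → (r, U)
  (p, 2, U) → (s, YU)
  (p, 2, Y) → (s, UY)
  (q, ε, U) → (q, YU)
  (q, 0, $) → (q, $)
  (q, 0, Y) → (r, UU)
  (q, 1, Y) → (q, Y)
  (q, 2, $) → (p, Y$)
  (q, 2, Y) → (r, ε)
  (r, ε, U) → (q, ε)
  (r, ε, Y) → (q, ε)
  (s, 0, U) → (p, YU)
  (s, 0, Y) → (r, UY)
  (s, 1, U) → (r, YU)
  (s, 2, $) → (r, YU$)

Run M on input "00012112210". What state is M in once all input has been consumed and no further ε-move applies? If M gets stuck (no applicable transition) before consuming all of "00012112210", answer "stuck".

(p, 00012112210, $)
  read 0, top $: go to s, push UU$ → (s, 0012112210, UU$)
  read 0, top U: go to p, push YU → (p, 012112210, YUU$)
  read 0, top Y: go to p, push U → (p, 12112210, UUU$)
  read 1, top U: go to r, push U → (r, 2112210, UUU$)
  ε-move, top U: go to q, push ε → (q, 2112210, UU$)
  ε-move, top U: go to q, push YU → (q, 2112210, YUU$)
  read 2, top Y: go to r, push ε → (r, 112210, UU$)
  ε-move, top U: go to q, push ε → (q, 112210, U$)
  ε-move, top U: go to q, push YU → (q, 112210, YU$)
  read 1, top Y: go to q, push Y → (q, 12210, YU$)
  read 1, top Y: go to q, push Y → (q, 2210, YU$)
  read 2, top Y: go to r, push ε → (r, 210, U$)
  ε-move, top U: go to q, push ε → (q, 210, $)
  read 2, top $: go to p, push Y$ → (p, 10, Y$)
No transition for (p, 1, top Y); M blocks with input 10 remaining.

stuck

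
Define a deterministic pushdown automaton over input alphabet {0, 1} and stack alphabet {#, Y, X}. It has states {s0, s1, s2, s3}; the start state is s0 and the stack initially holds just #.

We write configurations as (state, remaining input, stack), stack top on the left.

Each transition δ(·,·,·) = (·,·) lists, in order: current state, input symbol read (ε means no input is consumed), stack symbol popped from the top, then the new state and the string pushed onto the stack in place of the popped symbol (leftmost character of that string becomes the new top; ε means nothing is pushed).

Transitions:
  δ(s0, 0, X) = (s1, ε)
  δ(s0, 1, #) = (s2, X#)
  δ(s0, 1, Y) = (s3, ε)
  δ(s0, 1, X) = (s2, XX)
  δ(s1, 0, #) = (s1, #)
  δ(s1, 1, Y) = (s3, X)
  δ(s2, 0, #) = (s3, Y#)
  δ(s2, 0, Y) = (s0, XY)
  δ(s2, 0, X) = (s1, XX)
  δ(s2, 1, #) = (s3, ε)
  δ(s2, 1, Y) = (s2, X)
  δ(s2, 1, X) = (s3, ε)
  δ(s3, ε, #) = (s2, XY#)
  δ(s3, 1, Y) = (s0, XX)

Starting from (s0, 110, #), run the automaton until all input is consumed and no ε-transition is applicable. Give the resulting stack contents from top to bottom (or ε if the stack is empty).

(s0, 110, #) ⊢ (s2, 10, X#) ⊢ (s3, 0, #) ⊢ (s2, 0, XY#) ⊢ (s1, ε, XXY#)
All input consumed in state s1 with stack XXY#.

XXY#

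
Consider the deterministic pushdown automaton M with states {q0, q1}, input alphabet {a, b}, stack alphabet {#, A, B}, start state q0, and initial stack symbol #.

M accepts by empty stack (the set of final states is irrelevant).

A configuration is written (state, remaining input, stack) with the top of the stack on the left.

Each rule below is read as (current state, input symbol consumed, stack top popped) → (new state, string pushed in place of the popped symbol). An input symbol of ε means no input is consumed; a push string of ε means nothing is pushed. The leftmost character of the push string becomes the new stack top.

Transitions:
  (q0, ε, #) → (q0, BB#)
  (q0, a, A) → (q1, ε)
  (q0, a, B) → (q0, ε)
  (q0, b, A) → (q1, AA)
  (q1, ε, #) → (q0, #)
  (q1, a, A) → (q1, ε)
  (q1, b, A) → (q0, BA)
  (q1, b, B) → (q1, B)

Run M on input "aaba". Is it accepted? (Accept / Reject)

(q0, aaba, #)
  ε-move, top #: go to q0, push BB# → (q0, aaba, BB#)
  read a, top B: go to q0, push ε → (q0, aba, B#)
  read a, top B: go to q0, push ε → (q0, ba, #)
  ε-move, top #: go to q0, push BB# → (q0, ba, BB#)
No transition applies at (q0, ba, BB#); input not fully consumed.

Reject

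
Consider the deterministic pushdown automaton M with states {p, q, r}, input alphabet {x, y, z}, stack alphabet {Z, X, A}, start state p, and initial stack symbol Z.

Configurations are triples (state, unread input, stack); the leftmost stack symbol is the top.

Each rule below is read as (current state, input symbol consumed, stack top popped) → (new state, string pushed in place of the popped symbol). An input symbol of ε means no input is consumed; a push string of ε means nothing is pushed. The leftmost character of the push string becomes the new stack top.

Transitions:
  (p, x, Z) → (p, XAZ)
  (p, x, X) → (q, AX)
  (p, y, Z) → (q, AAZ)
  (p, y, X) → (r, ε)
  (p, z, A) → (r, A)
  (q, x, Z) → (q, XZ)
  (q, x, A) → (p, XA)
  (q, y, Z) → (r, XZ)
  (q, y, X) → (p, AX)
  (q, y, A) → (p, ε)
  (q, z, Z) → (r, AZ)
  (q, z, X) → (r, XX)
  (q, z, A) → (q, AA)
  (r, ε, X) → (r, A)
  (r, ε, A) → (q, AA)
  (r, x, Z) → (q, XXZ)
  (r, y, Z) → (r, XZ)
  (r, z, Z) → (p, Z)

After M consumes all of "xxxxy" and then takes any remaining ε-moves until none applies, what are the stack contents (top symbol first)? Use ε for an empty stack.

(p, xxxxy, Z)
  read x, top Z: go to p, push XAZ → (p, xxxy, XAZ)
  read x, top X: go to q, push AX → (q, xxy, AXAZ)
  read x, top A: go to p, push XA → (p, xy, XAXAZ)
  read x, top X: go to q, push AX → (q, y, AXAXAZ)
  read y, top A: go to p, push ε → (p, ε, XAXAZ)
All input consumed in state p with stack XAXAZ.

XAXAZ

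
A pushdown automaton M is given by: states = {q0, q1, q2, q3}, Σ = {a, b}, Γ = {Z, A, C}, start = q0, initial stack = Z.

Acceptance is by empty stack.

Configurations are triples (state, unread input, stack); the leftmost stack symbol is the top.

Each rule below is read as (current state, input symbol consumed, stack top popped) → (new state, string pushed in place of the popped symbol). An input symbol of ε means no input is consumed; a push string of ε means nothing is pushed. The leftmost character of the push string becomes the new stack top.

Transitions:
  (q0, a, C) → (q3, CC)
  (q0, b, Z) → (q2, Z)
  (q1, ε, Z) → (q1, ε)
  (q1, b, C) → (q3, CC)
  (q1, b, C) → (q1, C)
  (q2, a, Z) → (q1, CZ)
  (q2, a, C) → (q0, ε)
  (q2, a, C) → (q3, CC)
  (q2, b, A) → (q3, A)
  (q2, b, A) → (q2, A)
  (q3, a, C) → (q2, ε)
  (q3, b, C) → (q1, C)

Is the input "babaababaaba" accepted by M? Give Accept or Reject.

Reject

No computation consumes all input and empties the stack.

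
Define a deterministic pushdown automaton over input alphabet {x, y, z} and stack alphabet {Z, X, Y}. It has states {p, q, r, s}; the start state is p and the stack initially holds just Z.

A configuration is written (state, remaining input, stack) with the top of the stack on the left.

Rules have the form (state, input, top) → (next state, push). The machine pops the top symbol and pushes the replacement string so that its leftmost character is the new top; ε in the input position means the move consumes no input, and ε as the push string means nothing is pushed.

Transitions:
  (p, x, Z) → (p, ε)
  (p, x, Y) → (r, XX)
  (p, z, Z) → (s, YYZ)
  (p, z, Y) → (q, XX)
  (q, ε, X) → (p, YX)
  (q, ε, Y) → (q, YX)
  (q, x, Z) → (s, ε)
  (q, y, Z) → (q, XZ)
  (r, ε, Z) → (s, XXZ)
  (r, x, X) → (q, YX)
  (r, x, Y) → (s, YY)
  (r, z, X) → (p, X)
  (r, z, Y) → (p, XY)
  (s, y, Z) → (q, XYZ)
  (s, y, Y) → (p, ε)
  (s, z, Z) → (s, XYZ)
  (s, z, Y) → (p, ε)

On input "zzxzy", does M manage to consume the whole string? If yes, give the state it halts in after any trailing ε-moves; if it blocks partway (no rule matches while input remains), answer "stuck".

stuck

(p, zzxzy, Z)
  read z, top Z: go to s, push YYZ → (s, zxzy, YYZ)
  read z, top Y: go to p, push ε → (p, xzy, YZ)
  read x, top Y: go to r, push XX → (r, zy, XXZ)
  read z, top X: go to p, push X → (p, y, XXZ)
No transition for (p, y, top X); M blocks with input y remaining.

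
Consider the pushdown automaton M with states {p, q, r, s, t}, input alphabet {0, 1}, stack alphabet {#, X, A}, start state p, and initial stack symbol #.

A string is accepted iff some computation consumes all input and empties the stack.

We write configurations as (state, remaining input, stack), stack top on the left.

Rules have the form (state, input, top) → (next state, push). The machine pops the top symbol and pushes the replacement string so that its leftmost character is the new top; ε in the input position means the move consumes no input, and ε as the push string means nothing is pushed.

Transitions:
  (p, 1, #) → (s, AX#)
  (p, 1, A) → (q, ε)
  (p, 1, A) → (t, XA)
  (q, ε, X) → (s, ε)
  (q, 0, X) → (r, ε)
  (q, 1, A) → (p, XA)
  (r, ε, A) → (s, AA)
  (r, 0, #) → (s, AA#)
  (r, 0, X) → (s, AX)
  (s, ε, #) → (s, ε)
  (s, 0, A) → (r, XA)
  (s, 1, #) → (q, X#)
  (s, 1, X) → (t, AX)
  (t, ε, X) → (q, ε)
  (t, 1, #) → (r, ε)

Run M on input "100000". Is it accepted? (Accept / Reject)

No computation consumes all input and empties the stack.

Reject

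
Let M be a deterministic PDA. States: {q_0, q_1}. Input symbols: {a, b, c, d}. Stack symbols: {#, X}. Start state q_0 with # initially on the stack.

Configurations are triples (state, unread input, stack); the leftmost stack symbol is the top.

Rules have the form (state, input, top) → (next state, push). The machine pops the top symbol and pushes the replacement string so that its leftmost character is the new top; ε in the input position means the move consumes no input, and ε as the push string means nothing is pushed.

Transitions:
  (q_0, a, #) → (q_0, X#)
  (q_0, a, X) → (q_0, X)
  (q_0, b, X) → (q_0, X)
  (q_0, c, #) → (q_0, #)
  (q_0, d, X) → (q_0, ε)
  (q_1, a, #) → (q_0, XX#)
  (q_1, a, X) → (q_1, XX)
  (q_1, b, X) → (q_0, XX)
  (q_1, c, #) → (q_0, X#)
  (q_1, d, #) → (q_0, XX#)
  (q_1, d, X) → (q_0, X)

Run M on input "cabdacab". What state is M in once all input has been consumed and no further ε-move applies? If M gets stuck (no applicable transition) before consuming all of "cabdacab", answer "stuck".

(q_0, cabdacab, #) ⊢ (q_0, abdacab, #) ⊢ (q_0, bdacab, X#) ⊢ (q_0, dacab, X#) ⊢ (q_0, acab, #) ⊢ (q_0, cab, X#)
No transition for (q_0, c, top X); M blocks with input cab remaining.

stuck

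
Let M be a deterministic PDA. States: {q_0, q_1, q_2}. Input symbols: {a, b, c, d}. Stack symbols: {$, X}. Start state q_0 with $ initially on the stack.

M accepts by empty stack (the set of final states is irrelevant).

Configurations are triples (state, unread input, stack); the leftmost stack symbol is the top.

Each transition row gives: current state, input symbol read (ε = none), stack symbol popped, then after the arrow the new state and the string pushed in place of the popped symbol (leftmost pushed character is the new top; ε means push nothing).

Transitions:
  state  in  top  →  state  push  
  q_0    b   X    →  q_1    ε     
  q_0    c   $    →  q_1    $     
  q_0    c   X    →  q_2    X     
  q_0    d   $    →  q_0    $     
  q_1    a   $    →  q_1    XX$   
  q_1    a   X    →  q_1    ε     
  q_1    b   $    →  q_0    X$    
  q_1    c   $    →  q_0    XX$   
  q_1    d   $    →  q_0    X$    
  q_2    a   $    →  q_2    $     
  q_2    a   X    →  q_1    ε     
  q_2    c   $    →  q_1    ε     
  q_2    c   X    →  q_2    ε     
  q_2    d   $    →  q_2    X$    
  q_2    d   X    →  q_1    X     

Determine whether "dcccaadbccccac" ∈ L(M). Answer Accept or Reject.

Accept

(q_0, dcccaadbccccac, $)
  read d, top $: go to q_0, push $ → (q_0, cccaadbccccac, $)
  read c, top $: go to q_1, push $ → (q_1, ccaadbccccac, $)
  read c, top $: go to q_0, push XX$ → (q_0, caadbccccac, XX$)
  read c, top X: go to q_2, push X → (q_2, aadbccccac, XX$)
  read a, top X: go to q_1, push ε → (q_1, adbccccac, X$)
  read a, top X: go to q_1, push ε → (q_1, dbccccac, $)
  read d, top $: go to q_0, push X$ → (q_0, bccccac, X$)
  read b, top X: go to q_1, push ε → (q_1, ccccac, $)
  read c, top $: go to q_0, push XX$ → (q_0, cccac, XX$)
  read c, top X: go to q_2, push X → (q_2, ccac, XX$)
  read c, top X: go to q_2, push ε → (q_2, cac, X$)
  read c, top X: go to q_2, push ε → (q_2, ac, $)
  read a, top $: go to q_2, push $ → (q_2, c, $)
  read c, top $: go to q_1, push ε → (q_1, ε, ε)
All input consumed and the stack is empty.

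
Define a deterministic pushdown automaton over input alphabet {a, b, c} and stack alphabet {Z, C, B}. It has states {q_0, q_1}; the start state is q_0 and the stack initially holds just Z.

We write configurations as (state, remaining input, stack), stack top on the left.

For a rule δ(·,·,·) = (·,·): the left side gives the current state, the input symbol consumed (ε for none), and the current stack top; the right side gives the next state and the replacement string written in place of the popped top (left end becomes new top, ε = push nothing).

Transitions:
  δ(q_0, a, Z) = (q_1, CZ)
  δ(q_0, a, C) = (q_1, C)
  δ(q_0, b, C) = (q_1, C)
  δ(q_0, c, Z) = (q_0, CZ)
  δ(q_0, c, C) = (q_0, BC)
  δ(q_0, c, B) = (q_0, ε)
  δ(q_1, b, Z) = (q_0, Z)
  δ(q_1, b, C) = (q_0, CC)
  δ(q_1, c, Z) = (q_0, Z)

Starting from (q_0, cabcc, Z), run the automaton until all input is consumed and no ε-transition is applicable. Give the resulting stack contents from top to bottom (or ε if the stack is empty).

CCZ

(q_0, cabcc, Z)
  read c, top Z: go to q_0, push CZ → (q_0, abcc, CZ)
  read a, top C: go to q_1, push C → (q_1, bcc, CZ)
  read b, top C: go to q_0, push CC → (q_0, cc, CCZ)
  read c, top C: go to q_0, push BC → (q_0, c, BCCZ)
  read c, top B: go to q_0, push ε → (q_0, ε, CCZ)
All input consumed in state q_0 with stack CCZ.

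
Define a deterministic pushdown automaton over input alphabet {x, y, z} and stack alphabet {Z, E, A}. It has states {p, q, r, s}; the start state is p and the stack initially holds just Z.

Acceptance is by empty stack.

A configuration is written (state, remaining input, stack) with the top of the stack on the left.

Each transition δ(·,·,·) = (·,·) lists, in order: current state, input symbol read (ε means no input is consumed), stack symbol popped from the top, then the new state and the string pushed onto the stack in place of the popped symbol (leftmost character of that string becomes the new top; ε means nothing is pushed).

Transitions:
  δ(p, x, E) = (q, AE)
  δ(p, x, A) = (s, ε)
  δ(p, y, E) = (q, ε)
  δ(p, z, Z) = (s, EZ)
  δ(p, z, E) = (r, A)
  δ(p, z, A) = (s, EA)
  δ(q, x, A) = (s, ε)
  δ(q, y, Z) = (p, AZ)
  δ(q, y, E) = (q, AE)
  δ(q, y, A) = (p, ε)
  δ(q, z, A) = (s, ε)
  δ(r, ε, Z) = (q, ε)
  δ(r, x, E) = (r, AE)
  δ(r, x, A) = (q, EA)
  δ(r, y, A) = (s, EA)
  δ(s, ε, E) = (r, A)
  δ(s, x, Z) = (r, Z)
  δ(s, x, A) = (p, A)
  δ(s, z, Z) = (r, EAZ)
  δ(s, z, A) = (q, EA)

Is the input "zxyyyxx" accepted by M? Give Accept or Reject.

Accept

(p, zxyyyxx, Z)
  read z, top Z: go to s, push EZ → (s, xyyyxx, EZ)
  ε-move, top E: go to r, push A → (r, xyyyxx, AZ)
  read x, top A: go to q, push EA → (q, yyyxx, EAZ)
  read y, top E: go to q, push AE → (q, yyxx, AEAZ)
  read y, top A: go to p, push ε → (p, yxx, EAZ)
  read y, top E: go to q, push ε → (q, xx, AZ)
  read x, top A: go to s, push ε → (s, x, Z)
  read x, top Z: go to r, push Z → (r, ε, Z)
  ε-move, top Z: go to q, push ε → (q, ε, ε)
All input consumed and the stack is empty.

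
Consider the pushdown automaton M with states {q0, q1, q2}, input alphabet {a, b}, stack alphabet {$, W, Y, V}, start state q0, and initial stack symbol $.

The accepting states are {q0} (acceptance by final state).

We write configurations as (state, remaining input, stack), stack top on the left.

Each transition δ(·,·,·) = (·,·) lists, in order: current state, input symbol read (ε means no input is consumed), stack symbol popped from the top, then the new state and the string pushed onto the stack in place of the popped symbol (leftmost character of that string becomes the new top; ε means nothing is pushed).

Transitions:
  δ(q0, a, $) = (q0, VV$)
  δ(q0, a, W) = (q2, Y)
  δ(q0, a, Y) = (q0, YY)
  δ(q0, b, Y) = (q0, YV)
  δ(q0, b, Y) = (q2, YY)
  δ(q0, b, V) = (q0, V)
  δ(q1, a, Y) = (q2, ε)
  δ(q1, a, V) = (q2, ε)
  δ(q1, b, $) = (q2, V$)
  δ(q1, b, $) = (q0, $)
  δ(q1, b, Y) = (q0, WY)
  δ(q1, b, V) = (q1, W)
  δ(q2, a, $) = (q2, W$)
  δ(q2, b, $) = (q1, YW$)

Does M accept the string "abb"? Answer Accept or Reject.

One accepting computation: (q0, abb, $) ⊢ (q0, bb, VV$) ⊢ (q0, b, VV$) ⊢ (q0, ε, VV$)
All input consumed and state q0 ∈ F.

Accept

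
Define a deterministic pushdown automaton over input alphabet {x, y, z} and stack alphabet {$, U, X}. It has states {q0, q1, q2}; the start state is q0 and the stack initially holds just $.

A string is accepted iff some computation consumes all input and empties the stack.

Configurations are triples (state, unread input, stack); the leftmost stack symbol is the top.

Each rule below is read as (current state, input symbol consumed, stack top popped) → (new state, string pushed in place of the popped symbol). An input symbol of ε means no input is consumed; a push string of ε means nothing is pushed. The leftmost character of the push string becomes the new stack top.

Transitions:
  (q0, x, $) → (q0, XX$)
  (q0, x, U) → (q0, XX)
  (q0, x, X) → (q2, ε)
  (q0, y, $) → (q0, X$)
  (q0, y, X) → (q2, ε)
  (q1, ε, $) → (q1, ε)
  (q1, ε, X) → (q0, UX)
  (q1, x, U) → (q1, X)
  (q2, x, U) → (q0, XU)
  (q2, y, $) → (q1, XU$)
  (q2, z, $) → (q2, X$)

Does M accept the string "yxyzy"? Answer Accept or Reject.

(q0, yxyzy, $)
  read y, top $: go to q0, push X$ → (q0, xyzy, X$)
  read x, top X: go to q2, push ε → (q2, yzy, $)
  read y, top $: go to q1, push XU$ → (q1, zy, XU$)
  ε-move, top X: go to q0, push UX → (q0, zy, UXU$)
No transition applies at (q0, zy, UXU$); input not fully consumed.

Reject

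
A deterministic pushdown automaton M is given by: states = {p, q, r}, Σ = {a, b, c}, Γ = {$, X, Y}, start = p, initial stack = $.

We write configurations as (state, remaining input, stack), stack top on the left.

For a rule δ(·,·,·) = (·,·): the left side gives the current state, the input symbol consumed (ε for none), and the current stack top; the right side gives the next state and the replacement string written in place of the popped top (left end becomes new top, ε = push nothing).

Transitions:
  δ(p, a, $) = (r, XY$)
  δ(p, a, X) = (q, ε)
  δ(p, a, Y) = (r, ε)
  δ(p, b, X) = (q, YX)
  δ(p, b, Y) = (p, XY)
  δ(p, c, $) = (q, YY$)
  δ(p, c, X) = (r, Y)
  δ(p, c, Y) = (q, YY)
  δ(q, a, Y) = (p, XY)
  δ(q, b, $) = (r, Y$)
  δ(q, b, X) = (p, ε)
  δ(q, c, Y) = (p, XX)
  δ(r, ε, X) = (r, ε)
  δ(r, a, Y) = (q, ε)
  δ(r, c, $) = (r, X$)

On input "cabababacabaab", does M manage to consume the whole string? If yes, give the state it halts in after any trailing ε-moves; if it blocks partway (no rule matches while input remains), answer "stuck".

stuck

(p, cabababacabaab, $)
  read c, top $: go to q, push YY$ → (q, abababacabaab, YY$)
  read a, top Y: go to p, push XY → (p, bababacabaab, XYY$)
  read b, top X: go to q, push YX → (q, ababacabaab, YXYY$)
  read a, top Y: go to p, push XY → (p, babacabaab, XYXYY$)
  read b, top X: go to q, push YX → (q, abacabaab, YXYXYY$)
  read a, top Y: go to p, push XY → (p, bacabaab, XYXYXYY$)
  read b, top X: go to q, push YX → (q, acabaab, YXYXYXYY$)
  read a, top Y: go to p, push XY → (p, cabaab, XYXYXYXYY$)
  read c, top X: go to r, push Y → (r, abaab, YYXYXYXYY$)
  read a, top Y: go to q, push ε → (q, baab, YXYXYXYY$)
No transition for (q, b, top Y); M blocks with input baab remaining.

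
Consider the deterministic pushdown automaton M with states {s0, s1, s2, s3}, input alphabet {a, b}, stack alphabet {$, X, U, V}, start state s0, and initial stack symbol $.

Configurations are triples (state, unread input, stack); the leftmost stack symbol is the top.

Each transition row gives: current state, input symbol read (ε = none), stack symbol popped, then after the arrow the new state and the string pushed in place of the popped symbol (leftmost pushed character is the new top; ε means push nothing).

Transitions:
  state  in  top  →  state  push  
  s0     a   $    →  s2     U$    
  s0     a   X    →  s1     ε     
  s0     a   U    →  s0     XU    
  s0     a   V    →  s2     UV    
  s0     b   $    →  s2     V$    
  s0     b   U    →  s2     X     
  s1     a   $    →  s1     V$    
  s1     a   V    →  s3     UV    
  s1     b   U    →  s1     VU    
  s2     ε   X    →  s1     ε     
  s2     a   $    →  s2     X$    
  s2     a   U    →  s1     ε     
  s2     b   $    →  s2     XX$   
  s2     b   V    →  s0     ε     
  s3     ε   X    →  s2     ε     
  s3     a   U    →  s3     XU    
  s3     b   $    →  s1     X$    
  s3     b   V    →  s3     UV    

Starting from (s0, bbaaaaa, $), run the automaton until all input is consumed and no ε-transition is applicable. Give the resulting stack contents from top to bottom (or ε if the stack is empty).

(s0, bbaaaaa, $)
  read b, top $: go to s2, push V$ → (s2, baaaaa, V$)
  read b, top V: go to s0, push ε → (s0, aaaaa, $)
  read a, top $: go to s2, push U$ → (s2, aaaa, U$)
  read a, top U: go to s1, push ε → (s1, aaa, $)
  read a, top $: go to s1, push V$ → (s1, aa, V$)
  read a, top V: go to s3, push UV → (s3, a, UV$)
  read a, top U: go to s3, push XU → (s3, ε, XUV$)
  ε-move, top X: go to s2, push ε → (s2, ε, UV$)
All input consumed in state s2 with stack UV$.

UV$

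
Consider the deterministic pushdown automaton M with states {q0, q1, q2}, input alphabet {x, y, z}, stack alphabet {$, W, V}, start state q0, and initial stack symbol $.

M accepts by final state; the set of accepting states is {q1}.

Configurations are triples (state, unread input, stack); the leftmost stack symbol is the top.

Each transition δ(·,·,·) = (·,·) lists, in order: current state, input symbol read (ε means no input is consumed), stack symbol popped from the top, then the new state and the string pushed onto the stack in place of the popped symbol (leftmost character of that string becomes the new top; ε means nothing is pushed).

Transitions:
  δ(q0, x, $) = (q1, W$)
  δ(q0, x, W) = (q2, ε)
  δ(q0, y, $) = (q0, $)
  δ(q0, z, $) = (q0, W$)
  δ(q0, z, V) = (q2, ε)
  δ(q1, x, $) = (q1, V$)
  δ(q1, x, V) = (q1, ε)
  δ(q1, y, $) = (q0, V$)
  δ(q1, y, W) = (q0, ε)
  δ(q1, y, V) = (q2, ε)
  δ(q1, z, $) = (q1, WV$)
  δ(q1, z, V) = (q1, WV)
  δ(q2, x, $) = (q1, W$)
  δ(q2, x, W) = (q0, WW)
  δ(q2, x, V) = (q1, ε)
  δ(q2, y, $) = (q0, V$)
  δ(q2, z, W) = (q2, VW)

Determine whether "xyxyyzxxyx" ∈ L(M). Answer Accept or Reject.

(q0, xyxyyzxxyx, $)
  read x, top $: go to q1, push W$ → (q1, yxyyzxxyx, W$)
  read y, top W: go to q0, push ε → (q0, xyyzxxyx, $)
  read x, top $: go to q1, push W$ → (q1, yyzxxyx, W$)
  read y, top W: go to q0, push ε → (q0, yzxxyx, $)
  read y, top $: go to q0, push $ → (q0, zxxyx, $)
  read z, top $: go to q0, push W$ → (q0, xxyx, W$)
  read x, top W: go to q2, push ε → (q2, xyx, $)
  read x, top $: go to q1, push W$ → (q1, yx, W$)
  read y, top W: go to q0, push ε → (q0, x, $)
  read x, top $: go to q1, push W$ → (q1, ε, W$)
All input consumed; state q1 ∈ F.

Accept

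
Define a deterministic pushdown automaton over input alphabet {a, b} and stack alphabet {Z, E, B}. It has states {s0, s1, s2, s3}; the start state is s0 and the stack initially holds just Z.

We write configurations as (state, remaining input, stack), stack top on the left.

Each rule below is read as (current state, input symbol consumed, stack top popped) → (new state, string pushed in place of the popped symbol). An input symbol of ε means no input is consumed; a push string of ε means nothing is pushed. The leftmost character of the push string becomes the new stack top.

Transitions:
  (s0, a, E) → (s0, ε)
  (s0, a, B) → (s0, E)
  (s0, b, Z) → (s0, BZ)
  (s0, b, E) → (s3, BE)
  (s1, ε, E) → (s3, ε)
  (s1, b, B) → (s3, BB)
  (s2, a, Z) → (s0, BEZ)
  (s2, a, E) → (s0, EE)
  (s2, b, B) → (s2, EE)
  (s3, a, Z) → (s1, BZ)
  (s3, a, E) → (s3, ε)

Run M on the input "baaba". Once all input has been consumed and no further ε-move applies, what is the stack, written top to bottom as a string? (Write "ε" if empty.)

EZ

(s0, baaba, Z)
  read b, top Z: go to s0, push BZ → (s0, aaba, BZ)
  read a, top B: go to s0, push E → (s0, aba, EZ)
  read a, top E: go to s0, push ε → (s0, ba, Z)
  read b, top Z: go to s0, push BZ → (s0, a, BZ)
  read a, top B: go to s0, push E → (s0, ε, EZ)
All input consumed in state s0 with stack EZ.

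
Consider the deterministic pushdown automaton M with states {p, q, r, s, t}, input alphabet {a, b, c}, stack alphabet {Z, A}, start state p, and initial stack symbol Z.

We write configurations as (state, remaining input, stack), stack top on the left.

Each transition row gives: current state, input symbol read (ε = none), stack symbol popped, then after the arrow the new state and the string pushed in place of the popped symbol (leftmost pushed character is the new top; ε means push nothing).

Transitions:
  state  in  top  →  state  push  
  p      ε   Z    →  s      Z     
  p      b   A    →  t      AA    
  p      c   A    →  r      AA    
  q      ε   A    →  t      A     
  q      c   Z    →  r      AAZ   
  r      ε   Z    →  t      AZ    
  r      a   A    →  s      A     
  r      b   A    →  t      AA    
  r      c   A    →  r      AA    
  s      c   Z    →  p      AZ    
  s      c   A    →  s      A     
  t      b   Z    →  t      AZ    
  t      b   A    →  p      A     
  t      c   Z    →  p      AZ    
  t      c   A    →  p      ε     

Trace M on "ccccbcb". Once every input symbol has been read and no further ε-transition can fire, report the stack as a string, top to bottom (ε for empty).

(p, ccccbcb, Z)
  ε-move, top Z: go to s, push Z → (s, ccccbcb, Z)
  read c, top Z: go to p, push AZ → (p, cccbcb, AZ)
  read c, top A: go to r, push AA → (r, ccbcb, AAZ)
  read c, top A: go to r, push AA → (r, cbcb, AAAZ)
  read c, top A: go to r, push AA → (r, bcb, AAAAZ)
  read b, top A: go to t, push AA → (t, cb, AAAAAZ)
  read c, top A: go to p, push ε → (p, b, AAAAZ)
  read b, top A: go to t, push AA → (t, ε, AAAAAZ)
All input consumed in state t with stack AAAAAZ.

AAAAAZ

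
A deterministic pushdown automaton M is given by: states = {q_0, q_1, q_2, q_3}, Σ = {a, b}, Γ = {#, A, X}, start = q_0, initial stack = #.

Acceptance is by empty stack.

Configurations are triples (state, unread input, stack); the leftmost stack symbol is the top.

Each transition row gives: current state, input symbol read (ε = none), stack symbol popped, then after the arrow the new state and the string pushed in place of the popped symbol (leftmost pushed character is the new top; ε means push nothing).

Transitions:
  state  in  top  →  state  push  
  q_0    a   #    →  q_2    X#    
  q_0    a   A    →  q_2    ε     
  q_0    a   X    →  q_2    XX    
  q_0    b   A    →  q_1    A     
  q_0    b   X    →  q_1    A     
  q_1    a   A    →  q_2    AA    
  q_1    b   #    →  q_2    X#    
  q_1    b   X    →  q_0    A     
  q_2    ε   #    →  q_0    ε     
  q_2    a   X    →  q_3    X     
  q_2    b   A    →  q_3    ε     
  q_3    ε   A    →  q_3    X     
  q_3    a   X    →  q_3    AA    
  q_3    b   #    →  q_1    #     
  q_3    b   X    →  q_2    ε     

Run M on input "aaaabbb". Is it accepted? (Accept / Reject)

(q_0, aaaabbb, #)
  read a, top #: go to q_2, push X# → (q_2, aaabbb, X#)
  read a, top X: go to q_3, push X → (q_3, aabbb, X#)
  read a, top X: go to q_3, push AA → (q_3, abbb, AA#)
  ε-move, top A: go to q_3, push X → (q_3, abbb, XA#)
  read a, top X: go to q_3, push AA → (q_3, bbb, AAA#)
  ε-move, top A: go to q_3, push X → (q_3, bbb, XAA#)
  read b, top X: go to q_2, push ε → (q_2, bb, AA#)
  read b, top A: go to q_3, push ε → (q_3, b, A#)
  ε-move, top A: go to q_3, push X → (q_3, b, X#)
  read b, top X: go to q_2, push ε → (q_2, ε, #)
  ε-move, top #: go to q_0, push ε → (q_0, ε, ε)
All input consumed and the stack is empty.

Accept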